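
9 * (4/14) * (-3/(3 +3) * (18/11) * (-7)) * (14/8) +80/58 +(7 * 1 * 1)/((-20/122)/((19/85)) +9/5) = 18993419/563354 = 33.71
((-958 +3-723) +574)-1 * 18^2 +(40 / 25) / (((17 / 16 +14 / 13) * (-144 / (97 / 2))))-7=-28740919 / 20025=-1435.25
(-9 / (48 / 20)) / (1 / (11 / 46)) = -165 / 184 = -0.90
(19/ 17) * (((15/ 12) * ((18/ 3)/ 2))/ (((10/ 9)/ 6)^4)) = 30292137/ 8500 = 3563.78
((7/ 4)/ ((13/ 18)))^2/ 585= 441/ 43940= 0.01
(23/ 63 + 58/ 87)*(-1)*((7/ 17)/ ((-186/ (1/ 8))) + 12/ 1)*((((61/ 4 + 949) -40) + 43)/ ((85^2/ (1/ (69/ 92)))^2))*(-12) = 3053480573/ 623920662225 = 0.00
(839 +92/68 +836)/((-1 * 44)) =-14249/374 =-38.10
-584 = -584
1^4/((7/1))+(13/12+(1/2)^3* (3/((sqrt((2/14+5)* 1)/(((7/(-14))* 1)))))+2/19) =2125/1596- sqrt(7)/32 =1.25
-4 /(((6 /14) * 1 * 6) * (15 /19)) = -1.97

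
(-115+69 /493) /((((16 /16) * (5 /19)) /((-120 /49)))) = 25821456 /24157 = 1068.90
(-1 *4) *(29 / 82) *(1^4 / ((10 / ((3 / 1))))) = -87 / 205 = -0.42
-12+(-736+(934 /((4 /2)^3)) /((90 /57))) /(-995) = -1353353 /119400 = -11.33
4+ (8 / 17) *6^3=1796 / 17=105.65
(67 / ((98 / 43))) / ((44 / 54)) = 77787 / 2156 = 36.08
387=387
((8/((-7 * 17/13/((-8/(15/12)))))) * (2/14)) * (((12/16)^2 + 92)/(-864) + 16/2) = 1418443/224910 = 6.31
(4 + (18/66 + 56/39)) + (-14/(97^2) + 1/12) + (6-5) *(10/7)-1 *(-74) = 3059816607/37673636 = 81.22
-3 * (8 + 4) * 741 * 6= -160056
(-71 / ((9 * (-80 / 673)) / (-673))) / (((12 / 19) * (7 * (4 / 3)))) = -611001221 / 80640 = -7576.90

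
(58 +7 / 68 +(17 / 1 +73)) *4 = 10071 / 17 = 592.41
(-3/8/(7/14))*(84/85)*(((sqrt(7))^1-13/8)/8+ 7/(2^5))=-63*sqrt(7)/680-63/5440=-0.26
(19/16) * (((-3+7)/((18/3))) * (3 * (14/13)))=133/52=2.56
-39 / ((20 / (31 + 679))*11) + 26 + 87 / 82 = -98.80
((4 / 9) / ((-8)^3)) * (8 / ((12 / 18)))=-1 / 96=-0.01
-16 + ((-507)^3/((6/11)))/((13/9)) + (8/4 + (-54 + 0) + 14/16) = -165411098.62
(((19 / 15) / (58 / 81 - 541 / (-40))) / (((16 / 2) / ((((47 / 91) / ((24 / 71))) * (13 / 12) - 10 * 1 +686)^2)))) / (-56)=-35461106368771 / 388948697088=-91.17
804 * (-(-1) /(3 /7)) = 1876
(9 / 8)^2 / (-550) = -81 / 35200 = -0.00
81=81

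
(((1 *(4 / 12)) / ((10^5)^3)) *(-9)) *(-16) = 0.00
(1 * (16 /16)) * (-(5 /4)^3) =-125 /64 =-1.95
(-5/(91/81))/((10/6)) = -243/91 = -2.67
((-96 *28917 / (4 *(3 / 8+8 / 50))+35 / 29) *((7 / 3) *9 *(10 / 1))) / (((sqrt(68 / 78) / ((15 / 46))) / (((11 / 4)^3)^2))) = -11231266572436766625 *sqrt(1326) / 9939132416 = -41148311674.69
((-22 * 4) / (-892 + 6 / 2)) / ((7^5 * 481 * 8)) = 11 / 7186824463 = 0.00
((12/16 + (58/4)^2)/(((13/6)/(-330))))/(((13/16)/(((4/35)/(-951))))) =1782528/375011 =4.75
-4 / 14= -2 / 7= -0.29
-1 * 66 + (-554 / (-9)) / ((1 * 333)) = -197248 / 2997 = -65.82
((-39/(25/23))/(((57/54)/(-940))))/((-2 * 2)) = -758862/95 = -7988.02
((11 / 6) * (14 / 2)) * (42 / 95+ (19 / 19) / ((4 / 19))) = 151921 / 2280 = 66.63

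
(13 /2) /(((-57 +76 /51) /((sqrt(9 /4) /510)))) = -39 /113240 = -0.00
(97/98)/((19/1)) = 97/1862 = 0.05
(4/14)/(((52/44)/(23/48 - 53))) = -27731/2184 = -12.70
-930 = -930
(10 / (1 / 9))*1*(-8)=-720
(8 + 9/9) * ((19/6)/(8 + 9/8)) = 228/73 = 3.12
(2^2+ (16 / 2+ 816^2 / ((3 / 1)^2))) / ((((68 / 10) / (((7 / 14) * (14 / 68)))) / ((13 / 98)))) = 148.60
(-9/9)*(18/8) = -9/4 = -2.25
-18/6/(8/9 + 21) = -27/197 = -0.14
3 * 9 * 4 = 108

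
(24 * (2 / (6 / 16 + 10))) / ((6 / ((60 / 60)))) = 64 / 83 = 0.77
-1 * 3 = -3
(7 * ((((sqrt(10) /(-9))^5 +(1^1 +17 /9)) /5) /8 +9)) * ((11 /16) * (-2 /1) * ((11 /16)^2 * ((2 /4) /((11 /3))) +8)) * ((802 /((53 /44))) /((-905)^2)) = -2290123222079 /4000511232000 +1402402463 * sqrt(10) /524947083863040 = -0.57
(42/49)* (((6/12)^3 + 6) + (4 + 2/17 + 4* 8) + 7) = 20091/476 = 42.21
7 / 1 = 7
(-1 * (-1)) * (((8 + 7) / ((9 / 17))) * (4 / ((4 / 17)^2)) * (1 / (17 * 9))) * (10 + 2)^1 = 1445 / 9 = 160.56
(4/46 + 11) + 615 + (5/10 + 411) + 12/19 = 907403/874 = 1038.22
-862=-862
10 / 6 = 1.67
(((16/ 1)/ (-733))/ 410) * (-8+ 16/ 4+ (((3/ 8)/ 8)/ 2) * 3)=503/ 2404240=0.00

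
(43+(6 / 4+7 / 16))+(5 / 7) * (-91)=-321 / 16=-20.06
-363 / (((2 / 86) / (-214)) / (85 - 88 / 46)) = 6383362986 / 23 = 277537521.13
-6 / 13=-0.46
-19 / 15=-1.27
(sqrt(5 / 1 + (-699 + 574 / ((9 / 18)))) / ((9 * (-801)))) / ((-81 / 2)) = 2 * sqrt(454) / 583929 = 0.00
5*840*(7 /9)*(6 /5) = 3920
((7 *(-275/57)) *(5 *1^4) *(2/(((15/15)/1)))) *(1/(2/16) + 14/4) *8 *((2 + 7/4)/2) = -1106875/19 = -58256.58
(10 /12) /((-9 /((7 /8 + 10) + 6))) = -25 /16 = -1.56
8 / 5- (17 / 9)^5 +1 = -6331648 / 295245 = -21.45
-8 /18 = -4 /9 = -0.44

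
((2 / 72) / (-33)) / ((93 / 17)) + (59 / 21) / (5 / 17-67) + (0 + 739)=12001521827 / 16241148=738.96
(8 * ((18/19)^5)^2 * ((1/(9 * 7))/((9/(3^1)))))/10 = 528958107648/214587319023035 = 0.00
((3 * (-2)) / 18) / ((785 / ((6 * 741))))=-1482 / 785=-1.89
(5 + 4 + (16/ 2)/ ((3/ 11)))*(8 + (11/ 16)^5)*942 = 154364093245/ 524288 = 294426.14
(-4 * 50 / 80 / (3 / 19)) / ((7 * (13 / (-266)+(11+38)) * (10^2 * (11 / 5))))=-361 / 1718772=-0.00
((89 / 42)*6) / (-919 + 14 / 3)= -267 / 19201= -0.01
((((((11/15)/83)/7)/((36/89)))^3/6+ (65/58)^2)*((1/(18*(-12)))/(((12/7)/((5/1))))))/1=-195716594667663954499/11540480079288732364800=-0.02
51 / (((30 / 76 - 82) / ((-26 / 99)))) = 16796 / 102333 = 0.16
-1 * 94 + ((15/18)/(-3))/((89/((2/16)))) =-1204709/12816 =-94.00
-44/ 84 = -0.52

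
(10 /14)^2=25 /49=0.51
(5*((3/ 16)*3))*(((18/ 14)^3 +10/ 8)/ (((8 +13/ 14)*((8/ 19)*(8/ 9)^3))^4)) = 10738406684725133212953/ 54975581388800000000000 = 0.20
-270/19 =-14.21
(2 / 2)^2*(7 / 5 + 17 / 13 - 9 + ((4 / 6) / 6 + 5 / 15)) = -5.85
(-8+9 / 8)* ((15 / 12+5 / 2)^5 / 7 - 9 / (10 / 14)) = -36798201 / 57344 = -641.71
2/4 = 1/2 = 0.50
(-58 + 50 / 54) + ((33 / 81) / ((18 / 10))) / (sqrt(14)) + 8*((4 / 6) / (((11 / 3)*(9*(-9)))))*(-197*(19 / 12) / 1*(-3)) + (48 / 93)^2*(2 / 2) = -63029729 / 856251 + 55*sqrt(14) / 3402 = -73.55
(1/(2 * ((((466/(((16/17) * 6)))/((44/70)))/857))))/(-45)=-150832/2079525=-0.07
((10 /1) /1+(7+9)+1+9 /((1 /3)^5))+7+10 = 2231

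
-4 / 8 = -1 / 2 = -0.50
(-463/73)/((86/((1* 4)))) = -926/3139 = -0.29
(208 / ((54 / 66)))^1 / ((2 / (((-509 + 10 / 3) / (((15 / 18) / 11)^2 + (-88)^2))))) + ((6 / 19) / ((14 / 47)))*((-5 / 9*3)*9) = -325749439361 / 13459422711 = -24.20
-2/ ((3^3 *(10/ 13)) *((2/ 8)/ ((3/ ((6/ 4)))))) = -104/ 135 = -0.77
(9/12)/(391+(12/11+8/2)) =33/17428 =0.00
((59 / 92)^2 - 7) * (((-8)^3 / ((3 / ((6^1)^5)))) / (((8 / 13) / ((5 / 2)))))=18791248320 / 529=35522208.54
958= 958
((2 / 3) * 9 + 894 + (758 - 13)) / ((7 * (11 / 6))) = 1410 / 11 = 128.18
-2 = -2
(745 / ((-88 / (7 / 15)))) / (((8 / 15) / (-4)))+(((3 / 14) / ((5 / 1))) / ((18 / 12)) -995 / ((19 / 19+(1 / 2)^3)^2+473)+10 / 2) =6088127053 / 186974480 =32.56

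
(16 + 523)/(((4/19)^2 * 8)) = 194579/128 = 1520.15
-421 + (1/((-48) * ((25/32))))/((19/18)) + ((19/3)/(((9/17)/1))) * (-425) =-70605274/12825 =-5505.28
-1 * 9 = -9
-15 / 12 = -5 / 4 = -1.25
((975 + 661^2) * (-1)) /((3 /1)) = -437896 /3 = -145965.33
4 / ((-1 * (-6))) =2 / 3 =0.67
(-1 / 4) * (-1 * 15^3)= 3375 / 4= 843.75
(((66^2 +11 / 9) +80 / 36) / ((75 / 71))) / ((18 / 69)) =12814151 / 810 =15819.94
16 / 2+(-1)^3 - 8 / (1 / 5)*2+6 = -67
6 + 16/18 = 62/9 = 6.89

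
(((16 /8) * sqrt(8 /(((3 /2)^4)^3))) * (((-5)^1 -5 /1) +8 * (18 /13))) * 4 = 14336 * sqrt(2) /9477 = 2.14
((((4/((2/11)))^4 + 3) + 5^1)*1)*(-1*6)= -1405584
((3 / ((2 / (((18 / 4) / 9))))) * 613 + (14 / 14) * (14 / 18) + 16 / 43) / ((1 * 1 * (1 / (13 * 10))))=46375745 / 774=59916.98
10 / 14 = 0.71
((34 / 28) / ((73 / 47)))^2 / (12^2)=638401 / 150405696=0.00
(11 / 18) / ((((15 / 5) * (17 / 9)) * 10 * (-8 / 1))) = -11 / 8160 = -0.00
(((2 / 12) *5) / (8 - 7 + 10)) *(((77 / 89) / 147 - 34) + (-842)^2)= 6624950905 / 123354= 53706.82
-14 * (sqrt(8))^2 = -112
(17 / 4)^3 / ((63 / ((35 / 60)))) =4913 / 6912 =0.71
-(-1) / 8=1 / 8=0.12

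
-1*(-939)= 939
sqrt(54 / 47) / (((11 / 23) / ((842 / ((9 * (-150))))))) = -9683 * sqrt(282) / 116325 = -1.40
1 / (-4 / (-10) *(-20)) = -1 / 8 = -0.12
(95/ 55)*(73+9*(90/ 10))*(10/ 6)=1330/ 3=443.33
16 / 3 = 5.33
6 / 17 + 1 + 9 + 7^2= 1009 / 17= 59.35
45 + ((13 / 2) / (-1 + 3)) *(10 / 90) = 1633 / 36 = 45.36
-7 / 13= -0.54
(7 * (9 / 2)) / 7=9 / 2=4.50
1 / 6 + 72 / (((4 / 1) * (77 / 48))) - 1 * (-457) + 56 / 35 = 1085671 / 2310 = 469.99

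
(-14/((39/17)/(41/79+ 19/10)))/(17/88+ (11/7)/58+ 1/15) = -312494952/6074231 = -51.45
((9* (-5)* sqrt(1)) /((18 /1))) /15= -1 /6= -0.17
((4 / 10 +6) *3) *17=1632 / 5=326.40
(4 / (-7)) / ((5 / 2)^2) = -16 / 175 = -0.09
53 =53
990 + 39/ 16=15879/ 16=992.44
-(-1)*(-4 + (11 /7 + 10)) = 53 /7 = 7.57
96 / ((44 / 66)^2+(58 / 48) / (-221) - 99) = -1527552 / 1568303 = -0.97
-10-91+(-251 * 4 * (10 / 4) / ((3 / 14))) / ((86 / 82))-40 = -1458929 / 129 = -11309.53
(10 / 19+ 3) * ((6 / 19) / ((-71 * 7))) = -402 / 179417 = -0.00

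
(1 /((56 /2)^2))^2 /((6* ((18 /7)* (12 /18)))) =1 /6322176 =0.00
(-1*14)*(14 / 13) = -15.08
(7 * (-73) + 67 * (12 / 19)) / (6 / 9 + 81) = -5343 / 931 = -5.74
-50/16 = -25/8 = -3.12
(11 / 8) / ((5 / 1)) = 11 / 40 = 0.28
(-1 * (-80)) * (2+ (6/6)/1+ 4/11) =2960/11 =269.09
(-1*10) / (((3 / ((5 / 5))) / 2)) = -20 / 3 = -6.67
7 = 7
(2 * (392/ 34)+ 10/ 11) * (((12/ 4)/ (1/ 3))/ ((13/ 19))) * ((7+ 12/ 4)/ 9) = 851580/ 2431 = 350.30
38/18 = 19/9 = 2.11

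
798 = 798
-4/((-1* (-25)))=-4/25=-0.16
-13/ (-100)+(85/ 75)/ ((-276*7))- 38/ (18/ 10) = -253354/ 12075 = -20.98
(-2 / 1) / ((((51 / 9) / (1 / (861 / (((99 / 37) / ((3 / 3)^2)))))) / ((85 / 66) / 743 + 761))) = -111954009 / 134128589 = -0.83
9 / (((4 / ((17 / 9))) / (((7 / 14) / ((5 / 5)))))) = 17 / 8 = 2.12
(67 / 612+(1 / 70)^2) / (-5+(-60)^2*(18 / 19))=390583 / 12127334625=0.00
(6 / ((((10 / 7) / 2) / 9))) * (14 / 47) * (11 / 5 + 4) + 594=862002 / 1175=733.62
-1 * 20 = -20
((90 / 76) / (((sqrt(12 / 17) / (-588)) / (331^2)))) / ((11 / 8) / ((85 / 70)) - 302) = 16427576340 * sqrt(51) / 388721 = 301800.93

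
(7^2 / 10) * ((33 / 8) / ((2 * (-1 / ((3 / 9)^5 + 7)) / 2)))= -458689 / 3240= -141.57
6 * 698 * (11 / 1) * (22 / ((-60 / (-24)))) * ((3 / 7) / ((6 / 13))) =376441.37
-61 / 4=-15.25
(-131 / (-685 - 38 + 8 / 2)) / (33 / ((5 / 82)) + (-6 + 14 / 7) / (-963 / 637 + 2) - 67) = 203705 / 521016879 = 0.00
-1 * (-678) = 678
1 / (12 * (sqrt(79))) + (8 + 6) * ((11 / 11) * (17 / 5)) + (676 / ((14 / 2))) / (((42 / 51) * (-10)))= sqrt(79) / 948 + 8789 / 245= 35.88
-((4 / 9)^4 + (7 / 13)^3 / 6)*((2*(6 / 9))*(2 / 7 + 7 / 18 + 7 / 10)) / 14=-162375433 / 19070405991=-0.01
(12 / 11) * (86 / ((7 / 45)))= 46440 / 77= 603.12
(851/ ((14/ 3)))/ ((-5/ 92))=-117438/ 35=-3355.37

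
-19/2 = -9.50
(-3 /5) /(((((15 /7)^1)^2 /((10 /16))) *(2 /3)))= -49 /400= -0.12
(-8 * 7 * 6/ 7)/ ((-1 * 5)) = 48/ 5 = 9.60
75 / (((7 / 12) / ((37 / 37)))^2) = 220.41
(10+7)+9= 26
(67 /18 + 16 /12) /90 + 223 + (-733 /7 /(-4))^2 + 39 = 300810121 /317520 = 947.37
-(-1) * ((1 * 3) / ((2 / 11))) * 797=26301 / 2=13150.50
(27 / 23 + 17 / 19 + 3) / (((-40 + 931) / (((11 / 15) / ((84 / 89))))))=39427 / 8920044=0.00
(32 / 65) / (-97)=-32 / 6305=-0.01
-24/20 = -1.20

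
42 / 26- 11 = -122 / 13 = -9.38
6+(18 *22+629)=1031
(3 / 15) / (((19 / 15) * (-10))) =-3 / 190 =-0.02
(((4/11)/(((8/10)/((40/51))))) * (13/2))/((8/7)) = 2.03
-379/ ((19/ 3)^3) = -10233/ 6859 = -1.49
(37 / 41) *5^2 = 22.56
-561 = -561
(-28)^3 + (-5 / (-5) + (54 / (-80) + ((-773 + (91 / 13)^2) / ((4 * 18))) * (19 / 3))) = -23776589 / 1080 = -22015.36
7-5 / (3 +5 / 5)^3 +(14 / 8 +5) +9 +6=1835 / 64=28.67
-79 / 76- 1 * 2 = -231 / 76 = -3.04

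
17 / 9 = 1.89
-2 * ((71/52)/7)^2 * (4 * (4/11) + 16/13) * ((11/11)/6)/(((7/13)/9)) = -362952/637637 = -0.57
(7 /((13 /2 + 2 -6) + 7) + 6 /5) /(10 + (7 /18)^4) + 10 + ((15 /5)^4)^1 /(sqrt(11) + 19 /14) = 27.52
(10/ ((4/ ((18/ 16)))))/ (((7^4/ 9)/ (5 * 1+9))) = 0.15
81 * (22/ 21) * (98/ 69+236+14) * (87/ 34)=149418324/ 2737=54592.01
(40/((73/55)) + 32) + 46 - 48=60.14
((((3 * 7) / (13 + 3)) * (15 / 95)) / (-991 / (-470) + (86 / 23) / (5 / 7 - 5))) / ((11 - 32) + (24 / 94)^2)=-150439527 / 18784472360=-0.01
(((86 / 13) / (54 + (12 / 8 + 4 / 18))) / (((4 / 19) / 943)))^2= 48078677986641 / 170015521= 282789.93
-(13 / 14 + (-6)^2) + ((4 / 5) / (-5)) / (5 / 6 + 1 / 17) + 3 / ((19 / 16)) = -2989579 / 86450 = -34.58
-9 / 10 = -0.90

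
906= 906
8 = 8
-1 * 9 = -9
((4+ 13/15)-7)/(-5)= 32/75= 0.43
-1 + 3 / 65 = -62 / 65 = -0.95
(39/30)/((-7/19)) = -247/70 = -3.53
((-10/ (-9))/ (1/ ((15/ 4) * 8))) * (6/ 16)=12.50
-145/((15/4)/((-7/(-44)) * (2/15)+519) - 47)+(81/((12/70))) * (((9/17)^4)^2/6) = 1604231096898592865/449170779516865132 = 3.57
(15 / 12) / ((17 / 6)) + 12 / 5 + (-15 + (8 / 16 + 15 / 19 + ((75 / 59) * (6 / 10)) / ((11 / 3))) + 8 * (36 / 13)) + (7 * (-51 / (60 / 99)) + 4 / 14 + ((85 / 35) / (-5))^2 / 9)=-69372886466959 / 120179159100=-577.25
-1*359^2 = -128881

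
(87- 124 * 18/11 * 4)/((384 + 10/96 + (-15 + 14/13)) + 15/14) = -34817328/17837941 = -1.95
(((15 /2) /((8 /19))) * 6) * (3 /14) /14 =2565 /1568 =1.64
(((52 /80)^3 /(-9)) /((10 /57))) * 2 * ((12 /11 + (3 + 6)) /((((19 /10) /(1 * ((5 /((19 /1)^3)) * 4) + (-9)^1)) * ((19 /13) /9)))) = 586921781043 /5734124000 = 102.36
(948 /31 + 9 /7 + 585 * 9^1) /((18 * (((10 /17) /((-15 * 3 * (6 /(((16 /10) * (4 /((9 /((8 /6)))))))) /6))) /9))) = -5935317525 /27776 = -213685.11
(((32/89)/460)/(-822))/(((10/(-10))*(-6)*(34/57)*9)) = -19/643607505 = -0.00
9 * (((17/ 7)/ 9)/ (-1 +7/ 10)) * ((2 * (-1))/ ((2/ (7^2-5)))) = 7480/ 21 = 356.19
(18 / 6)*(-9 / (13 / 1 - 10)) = -9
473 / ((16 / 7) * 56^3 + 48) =43 / 36496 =0.00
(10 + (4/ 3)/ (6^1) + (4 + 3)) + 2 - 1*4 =137/ 9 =15.22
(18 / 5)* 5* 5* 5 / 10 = 45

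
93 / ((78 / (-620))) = -9610 / 13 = -739.23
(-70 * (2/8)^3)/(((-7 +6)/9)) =315/32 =9.84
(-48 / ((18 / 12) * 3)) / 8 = -4 / 3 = -1.33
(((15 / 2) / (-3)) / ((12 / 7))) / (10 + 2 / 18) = -15 / 104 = -0.14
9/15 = 3/5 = 0.60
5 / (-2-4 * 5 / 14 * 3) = -0.80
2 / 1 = 2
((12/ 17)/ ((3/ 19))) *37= 2812/ 17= 165.41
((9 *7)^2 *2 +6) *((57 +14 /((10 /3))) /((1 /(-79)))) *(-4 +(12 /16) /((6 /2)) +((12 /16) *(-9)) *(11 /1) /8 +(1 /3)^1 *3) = 924184107 /2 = 462092053.50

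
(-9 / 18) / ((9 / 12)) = -2 / 3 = -0.67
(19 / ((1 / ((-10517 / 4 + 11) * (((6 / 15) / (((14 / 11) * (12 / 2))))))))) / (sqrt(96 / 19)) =-729619 * sqrt(114) / 6720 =-1159.26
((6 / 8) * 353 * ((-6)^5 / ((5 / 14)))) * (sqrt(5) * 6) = -172930464 * sqrt(5) / 5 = -77336854.58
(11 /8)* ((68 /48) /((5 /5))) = 187 /96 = 1.95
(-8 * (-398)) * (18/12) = 4776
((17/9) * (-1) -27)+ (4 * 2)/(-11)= -2932/99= -29.62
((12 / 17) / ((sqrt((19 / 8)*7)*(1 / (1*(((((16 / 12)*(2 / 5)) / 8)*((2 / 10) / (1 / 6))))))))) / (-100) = -12*sqrt(266) / 1413125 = -0.00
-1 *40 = -40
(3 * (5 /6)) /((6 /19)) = 7.92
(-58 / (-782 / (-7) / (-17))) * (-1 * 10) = -2030 / 23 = -88.26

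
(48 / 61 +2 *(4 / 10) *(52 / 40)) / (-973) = -398 / 211975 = -0.00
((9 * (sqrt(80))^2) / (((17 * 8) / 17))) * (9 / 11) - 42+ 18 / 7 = 34.21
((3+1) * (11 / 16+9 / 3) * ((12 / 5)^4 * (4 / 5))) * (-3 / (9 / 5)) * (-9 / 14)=1835136 / 4375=419.46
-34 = -34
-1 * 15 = -15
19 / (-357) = -19 / 357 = -0.05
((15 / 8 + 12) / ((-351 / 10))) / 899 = -185 / 420732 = -0.00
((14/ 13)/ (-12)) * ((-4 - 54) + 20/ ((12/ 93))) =-8.71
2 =2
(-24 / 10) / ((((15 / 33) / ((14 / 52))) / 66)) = -93.82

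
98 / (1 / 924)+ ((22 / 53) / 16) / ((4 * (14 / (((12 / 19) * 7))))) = 1458973857 / 16112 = 90552.00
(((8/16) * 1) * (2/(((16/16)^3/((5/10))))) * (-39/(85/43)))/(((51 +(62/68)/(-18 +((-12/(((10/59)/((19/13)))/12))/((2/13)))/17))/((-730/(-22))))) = -5127726006/798904579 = -6.42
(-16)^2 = 256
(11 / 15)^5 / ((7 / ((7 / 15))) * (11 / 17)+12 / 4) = 2737867 / 164025000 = 0.02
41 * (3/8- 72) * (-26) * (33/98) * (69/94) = 695416293/36848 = 18872.57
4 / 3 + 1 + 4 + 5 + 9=61 / 3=20.33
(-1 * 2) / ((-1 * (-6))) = -1 / 3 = -0.33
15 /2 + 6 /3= 19 /2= 9.50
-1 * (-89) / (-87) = -89 / 87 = -1.02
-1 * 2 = -2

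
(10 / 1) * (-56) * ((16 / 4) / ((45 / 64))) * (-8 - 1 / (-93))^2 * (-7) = 1423394.39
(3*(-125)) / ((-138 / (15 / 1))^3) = 46875 / 97336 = 0.48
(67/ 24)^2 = 7.79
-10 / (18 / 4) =-20 / 9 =-2.22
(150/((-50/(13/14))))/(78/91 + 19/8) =-156/181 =-0.86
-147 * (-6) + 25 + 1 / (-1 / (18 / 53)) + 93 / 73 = 3512798 / 3869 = 907.93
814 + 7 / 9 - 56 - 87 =6046 / 9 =671.78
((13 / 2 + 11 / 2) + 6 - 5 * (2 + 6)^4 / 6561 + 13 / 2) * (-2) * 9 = -280529 / 729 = -384.81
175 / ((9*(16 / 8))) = 175 / 18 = 9.72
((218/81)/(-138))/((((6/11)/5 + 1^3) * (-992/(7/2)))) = 41965/676403136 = 0.00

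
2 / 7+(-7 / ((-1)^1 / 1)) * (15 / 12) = 253 / 28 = 9.04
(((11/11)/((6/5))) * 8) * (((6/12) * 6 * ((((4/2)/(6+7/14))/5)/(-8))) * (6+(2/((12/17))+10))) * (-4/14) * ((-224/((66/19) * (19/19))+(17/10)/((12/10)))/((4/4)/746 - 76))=7797565/11350339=0.69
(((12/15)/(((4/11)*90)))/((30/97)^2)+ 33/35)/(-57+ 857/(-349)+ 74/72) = -0.02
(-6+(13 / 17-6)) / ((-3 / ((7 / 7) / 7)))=191 / 357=0.54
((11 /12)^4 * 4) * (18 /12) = 14641 /3456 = 4.24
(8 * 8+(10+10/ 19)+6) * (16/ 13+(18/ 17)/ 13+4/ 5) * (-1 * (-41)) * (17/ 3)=9760788/ 247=39517.36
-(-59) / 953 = 59 / 953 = 0.06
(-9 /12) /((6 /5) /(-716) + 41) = -2685 /146774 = -0.02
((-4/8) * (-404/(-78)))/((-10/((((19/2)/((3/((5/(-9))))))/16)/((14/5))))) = -9595/943488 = -0.01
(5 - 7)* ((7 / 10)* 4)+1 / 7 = -191 / 35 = -5.46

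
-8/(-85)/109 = 8/9265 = 0.00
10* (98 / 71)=13.80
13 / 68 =0.19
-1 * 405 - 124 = -529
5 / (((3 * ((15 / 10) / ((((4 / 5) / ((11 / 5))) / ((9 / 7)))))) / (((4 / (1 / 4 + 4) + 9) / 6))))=23660 / 45441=0.52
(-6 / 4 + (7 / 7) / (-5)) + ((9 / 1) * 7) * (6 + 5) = 6913 / 10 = 691.30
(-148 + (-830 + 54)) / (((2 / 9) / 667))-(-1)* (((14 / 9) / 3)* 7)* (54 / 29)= -80427998 / 29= -2773379.24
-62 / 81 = -0.77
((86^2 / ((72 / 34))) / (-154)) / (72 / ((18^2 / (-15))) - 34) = 31433 / 51744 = 0.61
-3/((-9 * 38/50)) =25/57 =0.44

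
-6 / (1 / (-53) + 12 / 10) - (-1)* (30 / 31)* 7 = 16440 / 9703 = 1.69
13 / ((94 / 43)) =559 / 94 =5.95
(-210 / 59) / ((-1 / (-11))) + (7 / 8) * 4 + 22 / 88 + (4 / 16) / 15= -62633 / 1770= -35.39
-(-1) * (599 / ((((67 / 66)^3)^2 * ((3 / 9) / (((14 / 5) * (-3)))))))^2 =38915441462756799337272105517056 / 204567972615821428614025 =190232327.01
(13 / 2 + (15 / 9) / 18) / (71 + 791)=0.01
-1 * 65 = -65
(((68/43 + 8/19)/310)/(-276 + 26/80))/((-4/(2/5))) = 3272/1396404145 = 0.00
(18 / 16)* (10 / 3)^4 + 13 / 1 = 1367 / 9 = 151.89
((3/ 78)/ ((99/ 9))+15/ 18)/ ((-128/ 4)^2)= 359/ 439296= 0.00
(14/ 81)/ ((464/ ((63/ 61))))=49/ 127368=0.00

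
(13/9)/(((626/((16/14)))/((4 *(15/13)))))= 80/6573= 0.01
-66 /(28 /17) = -561 /14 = -40.07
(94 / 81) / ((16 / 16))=94 / 81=1.16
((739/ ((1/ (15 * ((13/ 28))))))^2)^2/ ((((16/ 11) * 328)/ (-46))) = -109103006953228328308125/ 1612857344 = -67645788611809.38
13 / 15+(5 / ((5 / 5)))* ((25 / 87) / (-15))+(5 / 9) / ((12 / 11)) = 20047 / 15660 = 1.28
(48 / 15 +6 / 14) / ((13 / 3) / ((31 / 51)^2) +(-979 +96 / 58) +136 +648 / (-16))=-7078726 / 1697449215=-0.00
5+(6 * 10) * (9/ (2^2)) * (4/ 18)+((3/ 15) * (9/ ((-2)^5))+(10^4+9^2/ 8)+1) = 1607371/ 160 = 10046.07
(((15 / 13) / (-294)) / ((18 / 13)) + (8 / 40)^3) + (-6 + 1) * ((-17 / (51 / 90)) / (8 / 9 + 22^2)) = 75661399 / 240565500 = 0.31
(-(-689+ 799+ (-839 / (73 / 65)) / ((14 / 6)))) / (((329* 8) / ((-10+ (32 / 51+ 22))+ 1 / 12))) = 1.01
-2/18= -1/9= -0.11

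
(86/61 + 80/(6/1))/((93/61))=9.67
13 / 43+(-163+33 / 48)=-111463 / 688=-162.01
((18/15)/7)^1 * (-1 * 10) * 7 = -12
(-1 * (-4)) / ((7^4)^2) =4 / 5764801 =0.00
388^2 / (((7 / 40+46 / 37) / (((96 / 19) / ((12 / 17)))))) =30301496320 / 39881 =759797.81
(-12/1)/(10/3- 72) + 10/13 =1264/1339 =0.94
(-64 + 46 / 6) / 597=-169 / 1791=-0.09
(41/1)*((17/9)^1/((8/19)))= 13243/72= 183.93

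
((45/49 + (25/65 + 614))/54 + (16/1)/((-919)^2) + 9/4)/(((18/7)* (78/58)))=22990606432147/5826842546616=3.95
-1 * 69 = -69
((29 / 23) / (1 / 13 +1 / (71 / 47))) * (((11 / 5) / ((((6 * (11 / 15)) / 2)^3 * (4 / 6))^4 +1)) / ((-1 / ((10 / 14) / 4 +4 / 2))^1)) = -0.00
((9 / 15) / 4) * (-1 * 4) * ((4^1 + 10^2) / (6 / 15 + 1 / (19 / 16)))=-2964 / 59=-50.24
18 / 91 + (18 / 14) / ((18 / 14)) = 109 / 91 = 1.20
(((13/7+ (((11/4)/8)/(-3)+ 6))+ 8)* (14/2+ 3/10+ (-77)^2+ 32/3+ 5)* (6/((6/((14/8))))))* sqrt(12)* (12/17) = 1888975661* sqrt(3)/8160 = 400956.11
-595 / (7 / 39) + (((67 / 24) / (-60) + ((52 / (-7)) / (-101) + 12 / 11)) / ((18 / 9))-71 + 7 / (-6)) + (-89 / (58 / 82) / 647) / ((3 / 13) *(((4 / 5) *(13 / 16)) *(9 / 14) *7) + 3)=-9962689223902759 / 2941744196160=-3386.66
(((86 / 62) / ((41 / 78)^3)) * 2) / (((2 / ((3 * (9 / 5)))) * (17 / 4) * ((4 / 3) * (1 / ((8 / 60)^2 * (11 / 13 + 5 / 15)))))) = 866458944 / 4540170875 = 0.19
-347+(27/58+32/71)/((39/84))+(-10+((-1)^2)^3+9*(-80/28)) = -71151670/187369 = -379.74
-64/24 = -8/3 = -2.67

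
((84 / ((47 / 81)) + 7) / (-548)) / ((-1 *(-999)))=-7133 / 25730244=-0.00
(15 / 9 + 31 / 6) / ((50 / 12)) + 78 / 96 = 981 / 400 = 2.45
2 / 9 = 0.22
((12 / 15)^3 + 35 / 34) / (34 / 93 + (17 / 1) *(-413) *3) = -609243 / 8325006250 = -0.00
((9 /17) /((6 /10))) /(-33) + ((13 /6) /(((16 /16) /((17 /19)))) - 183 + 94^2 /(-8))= -13703084 /10659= -1285.59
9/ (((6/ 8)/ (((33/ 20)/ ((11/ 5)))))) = 9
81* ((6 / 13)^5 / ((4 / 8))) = 1259712 / 371293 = 3.39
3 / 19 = 0.16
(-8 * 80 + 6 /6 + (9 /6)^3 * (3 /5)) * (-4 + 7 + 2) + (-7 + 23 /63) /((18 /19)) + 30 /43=-622433443 /195048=-3191.18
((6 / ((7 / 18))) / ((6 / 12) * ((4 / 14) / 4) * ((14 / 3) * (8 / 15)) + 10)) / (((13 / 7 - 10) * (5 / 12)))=-1944 / 4313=-0.45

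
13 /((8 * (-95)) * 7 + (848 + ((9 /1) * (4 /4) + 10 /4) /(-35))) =-0.00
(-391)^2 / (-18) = -152881 / 18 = -8493.39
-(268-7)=-261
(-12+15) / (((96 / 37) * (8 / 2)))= 37 / 128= 0.29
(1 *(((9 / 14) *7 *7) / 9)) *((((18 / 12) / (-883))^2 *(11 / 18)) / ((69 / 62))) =2387 / 430388328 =0.00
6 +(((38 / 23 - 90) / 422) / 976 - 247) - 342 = -345174605 / 592066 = -583.00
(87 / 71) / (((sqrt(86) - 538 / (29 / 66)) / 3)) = -134380026 / 44756473699 - 219501 * sqrt(86) / 89512947398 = -0.00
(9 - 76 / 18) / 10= 43 / 90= 0.48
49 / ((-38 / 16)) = -392 / 19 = -20.63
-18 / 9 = -2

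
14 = 14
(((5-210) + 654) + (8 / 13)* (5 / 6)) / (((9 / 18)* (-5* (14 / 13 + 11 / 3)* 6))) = -17531 / 2775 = -6.32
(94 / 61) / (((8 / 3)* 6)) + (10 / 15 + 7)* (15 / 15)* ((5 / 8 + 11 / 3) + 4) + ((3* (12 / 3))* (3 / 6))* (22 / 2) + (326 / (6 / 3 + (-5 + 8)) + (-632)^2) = 2193907573 / 5490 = 399618.87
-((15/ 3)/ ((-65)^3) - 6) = 329551/ 54925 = 6.00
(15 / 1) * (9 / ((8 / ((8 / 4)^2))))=135 / 2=67.50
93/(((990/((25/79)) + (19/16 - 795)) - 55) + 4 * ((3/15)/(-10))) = 1200/29413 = 0.04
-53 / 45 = -1.18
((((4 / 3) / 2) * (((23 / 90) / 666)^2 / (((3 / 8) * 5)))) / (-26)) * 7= -3703 / 262723763250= -0.00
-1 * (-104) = 104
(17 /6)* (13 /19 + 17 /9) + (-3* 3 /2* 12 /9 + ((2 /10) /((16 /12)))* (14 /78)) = 175711 /133380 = 1.32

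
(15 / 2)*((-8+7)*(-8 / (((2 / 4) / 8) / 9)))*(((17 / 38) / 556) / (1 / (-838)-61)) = -905040 / 7941487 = -0.11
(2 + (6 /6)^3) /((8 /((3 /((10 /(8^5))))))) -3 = 18417 /5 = 3683.40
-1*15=-15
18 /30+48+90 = 693 /5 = 138.60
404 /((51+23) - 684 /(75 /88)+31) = -10100 /17439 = -0.58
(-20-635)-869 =-1524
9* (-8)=-72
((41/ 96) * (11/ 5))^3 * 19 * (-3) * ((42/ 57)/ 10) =-642136957/ 184320000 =-3.48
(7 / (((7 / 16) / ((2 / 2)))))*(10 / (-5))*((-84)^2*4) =-903168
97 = 97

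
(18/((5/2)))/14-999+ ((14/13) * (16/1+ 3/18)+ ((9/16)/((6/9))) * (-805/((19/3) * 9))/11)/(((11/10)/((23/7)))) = -47685434197/50210160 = -949.72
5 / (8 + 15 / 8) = 40 / 79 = 0.51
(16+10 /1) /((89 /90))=2340 /89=26.29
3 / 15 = 1 / 5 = 0.20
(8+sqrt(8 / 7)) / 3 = 2 * sqrt(14) / 21+8 / 3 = 3.02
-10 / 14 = -5 / 7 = -0.71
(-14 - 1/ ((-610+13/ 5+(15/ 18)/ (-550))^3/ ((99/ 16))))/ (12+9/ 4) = -28862731715368840/ 29378137696798281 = -0.98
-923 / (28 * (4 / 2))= -923 / 56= -16.48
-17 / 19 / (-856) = 17 / 16264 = 0.00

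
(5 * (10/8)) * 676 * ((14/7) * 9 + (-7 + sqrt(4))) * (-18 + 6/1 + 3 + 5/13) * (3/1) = -1419600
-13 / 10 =-1.30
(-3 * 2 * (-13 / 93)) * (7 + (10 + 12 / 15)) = 2314 / 155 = 14.93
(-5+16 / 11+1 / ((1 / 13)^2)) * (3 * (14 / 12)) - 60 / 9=18890 / 33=572.42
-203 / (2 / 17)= -3451 / 2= -1725.50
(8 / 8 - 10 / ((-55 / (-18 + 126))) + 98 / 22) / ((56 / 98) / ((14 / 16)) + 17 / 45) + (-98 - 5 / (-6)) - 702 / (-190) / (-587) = -609300282103 / 8365753770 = -72.83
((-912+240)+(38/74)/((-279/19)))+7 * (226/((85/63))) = 439171673/877455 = 500.51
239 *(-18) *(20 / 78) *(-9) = 129060 / 13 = 9927.69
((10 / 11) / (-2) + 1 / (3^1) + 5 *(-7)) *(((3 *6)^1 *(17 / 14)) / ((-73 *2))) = 59109 / 11242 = 5.26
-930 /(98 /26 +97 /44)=-177320 /1139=-155.68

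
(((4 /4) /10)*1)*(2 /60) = 1 /300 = 0.00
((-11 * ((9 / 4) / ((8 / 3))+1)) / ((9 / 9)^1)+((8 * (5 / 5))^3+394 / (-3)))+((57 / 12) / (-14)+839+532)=1163263 / 672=1731.05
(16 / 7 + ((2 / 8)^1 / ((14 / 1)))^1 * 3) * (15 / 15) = 131 / 56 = 2.34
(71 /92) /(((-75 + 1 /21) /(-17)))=25347 /144808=0.18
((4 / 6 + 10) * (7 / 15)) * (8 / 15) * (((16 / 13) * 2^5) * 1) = 917504 / 8775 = 104.56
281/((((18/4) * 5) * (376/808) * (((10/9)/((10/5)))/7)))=397334/1175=338.16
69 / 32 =2.16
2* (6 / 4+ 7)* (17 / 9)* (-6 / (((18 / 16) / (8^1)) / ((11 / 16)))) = -25432 / 27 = -941.93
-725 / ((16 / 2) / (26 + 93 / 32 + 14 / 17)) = -2694.26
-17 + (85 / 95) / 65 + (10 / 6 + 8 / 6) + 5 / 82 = -1410211 / 101270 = -13.93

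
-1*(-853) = 853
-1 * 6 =-6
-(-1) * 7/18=7/18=0.39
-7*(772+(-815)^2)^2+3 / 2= -6191094140123 / 2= -3095547070061.50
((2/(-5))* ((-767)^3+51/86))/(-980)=-5543531281/30100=-184170.47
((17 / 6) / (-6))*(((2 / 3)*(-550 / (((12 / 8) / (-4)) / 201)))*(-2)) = 185614.81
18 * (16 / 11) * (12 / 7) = 3456 / 77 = 44.88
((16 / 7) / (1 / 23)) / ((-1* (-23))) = 16 / 7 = 2.29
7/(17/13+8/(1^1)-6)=91/43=2.12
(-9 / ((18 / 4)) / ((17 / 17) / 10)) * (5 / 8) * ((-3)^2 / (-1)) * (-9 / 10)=-101.25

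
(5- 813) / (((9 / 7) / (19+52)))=-401576 / 9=-44619.56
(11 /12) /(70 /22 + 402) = 121 /53484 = 0.00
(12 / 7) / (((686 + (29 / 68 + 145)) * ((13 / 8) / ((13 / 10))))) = 0.00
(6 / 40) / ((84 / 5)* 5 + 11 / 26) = 39 / 21950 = 0.00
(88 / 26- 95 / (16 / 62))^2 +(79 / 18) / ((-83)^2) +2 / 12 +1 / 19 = 133035.77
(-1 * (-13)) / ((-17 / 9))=-117 / 17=-6.88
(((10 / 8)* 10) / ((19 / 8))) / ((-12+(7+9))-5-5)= -50 / 57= -0.88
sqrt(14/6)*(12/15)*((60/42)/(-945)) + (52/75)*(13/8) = 169/150 - 8*sqrt(21)/19845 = 1.12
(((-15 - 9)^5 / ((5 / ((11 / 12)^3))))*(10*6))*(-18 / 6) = 220796928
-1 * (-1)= 1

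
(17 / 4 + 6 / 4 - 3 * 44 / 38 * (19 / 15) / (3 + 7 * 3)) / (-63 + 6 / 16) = -4 / 45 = -0.09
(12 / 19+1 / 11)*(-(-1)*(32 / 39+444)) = 2619548 / 8151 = 321.38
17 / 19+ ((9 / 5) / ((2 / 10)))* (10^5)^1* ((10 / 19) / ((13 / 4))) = 36000221 / 247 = 145749.88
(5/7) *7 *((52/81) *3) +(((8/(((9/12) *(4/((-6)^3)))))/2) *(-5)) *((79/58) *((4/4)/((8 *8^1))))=126145/3132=40.28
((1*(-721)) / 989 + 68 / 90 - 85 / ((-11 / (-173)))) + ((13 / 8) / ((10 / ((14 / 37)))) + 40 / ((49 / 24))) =-9352348191187 / 7100505720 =-1317.14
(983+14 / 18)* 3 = 8854 / 3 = 2951.33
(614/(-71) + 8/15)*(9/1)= -25926/355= -73.03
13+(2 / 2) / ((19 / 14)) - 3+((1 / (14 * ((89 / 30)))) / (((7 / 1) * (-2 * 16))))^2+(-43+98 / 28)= -28.76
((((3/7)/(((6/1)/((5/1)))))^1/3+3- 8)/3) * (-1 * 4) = 6.51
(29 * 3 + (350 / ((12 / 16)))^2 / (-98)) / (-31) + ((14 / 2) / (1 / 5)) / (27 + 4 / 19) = 70.16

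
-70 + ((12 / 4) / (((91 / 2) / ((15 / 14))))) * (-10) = -45040 / 637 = -70.71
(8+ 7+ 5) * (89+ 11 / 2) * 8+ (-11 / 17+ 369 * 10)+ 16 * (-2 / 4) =319623 / 17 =18801.35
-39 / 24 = -13 / 8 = -1.62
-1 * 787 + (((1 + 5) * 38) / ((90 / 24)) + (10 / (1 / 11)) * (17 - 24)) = -7481 / 5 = -1496.20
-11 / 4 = -2.75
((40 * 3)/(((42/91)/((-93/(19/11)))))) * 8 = -2127840/19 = -111991.58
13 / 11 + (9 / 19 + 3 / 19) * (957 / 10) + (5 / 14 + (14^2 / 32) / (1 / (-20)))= -442696 / 7315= -60.52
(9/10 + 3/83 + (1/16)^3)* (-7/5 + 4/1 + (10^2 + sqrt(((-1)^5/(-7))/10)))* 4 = 1591711* sqrt(70)/29747200 + 816547743/2124800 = 384.74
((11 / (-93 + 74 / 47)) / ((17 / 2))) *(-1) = 1034 / 73049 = 0.01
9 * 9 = 81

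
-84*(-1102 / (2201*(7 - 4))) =30856 / 2201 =14.02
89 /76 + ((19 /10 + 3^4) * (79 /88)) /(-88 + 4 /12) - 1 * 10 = -42557047 /4397360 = -9.68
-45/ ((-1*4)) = 45/ 4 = 11.25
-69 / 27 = -23 / 9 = -2.56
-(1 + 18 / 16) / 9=-17 / 72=-0.24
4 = 4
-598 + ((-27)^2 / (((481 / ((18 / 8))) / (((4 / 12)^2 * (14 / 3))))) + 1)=-572613 / 962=-595.23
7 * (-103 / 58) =-721 / 58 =-12.43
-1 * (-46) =46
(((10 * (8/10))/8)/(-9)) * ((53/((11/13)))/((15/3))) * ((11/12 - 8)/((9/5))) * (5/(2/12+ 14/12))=292825/14256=20.54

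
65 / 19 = 3.42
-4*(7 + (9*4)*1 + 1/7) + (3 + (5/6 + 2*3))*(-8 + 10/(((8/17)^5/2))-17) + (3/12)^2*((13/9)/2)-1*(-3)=8367283235/1032192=8106.32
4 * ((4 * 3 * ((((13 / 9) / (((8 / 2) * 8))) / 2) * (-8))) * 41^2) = -14568.67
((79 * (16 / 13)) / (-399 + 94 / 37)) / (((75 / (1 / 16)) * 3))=-2923 / 42906825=-0.00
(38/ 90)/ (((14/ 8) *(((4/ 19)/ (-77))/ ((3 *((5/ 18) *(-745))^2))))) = -11020021375/ 972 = -11337470.55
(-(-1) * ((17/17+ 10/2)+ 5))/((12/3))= 11/4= 2.75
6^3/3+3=75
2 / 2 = 1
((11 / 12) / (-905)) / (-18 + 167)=-0.00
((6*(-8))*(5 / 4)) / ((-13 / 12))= 720 / 13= 55.38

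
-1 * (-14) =14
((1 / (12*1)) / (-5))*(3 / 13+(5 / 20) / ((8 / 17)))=-317 / 24960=-0.01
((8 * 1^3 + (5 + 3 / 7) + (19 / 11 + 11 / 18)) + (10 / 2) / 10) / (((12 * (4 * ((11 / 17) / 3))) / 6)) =191641 / 20328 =9.43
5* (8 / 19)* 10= 400 / 19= 21.05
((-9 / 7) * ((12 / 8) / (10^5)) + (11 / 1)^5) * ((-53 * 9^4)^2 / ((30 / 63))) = 81790814084283126417591 / 2000000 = 40895407042141563.21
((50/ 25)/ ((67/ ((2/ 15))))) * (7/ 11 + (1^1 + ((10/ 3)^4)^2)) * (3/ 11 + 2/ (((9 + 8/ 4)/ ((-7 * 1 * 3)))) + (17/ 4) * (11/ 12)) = 20352184813/ 957420486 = 21.26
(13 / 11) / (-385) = -13 / 4235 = -0.00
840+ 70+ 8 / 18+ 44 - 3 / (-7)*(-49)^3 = -49466.56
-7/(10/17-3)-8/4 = 37/41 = 0.90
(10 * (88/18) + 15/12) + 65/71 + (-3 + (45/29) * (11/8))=7440271/148248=50.19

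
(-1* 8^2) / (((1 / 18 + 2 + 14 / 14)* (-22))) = 576 / 605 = 0.95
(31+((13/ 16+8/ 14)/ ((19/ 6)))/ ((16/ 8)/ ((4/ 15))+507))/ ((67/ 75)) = 424268325/ 12225892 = 34.70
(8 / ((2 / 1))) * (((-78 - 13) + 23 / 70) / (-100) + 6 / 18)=26041 / 5250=4.96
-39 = -39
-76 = -76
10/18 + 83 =752/9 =83.56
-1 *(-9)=9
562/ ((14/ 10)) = 2810/ 7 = 401.43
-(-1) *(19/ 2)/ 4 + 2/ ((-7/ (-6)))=229/ 56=4.09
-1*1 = -1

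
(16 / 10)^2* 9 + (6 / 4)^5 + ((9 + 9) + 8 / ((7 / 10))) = 336349 / 5600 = 60.06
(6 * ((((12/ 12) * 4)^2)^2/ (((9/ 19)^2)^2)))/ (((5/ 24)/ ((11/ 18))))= 2935871488/ 32805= 89494.63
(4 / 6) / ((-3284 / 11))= -11 / 4926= -0.00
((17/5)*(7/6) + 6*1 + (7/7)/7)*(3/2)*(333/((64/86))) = 30399237/4480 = 6785.54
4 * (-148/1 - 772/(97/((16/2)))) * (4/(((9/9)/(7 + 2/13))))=-30551616/1261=-24228.09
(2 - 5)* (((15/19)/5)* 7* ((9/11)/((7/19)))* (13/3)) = -351/11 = -31.91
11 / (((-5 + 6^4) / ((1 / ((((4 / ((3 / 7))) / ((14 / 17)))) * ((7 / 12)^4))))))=342144 / 52694747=0.01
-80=-80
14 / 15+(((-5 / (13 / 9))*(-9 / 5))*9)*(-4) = -43558 / 195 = -223.37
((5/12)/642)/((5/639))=71/856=0.08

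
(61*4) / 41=244 / 41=5.95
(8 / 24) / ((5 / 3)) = 1 / 5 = 0.20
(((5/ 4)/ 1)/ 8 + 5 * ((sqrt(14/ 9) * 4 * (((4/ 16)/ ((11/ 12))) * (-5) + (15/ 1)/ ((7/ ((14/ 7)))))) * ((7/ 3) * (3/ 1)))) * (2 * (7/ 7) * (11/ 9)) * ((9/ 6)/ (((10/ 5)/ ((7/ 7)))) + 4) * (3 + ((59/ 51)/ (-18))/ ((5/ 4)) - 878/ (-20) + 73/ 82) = 938824865/ 10839744 + 4267385750 * sqrt(14)/ 56457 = 282905.31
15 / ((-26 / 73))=-1095 / 26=-42.12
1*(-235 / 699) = -235 / 699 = -0.34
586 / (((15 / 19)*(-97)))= -11134 / 1455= -7.65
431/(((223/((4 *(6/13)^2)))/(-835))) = -51823440/37687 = -1375.10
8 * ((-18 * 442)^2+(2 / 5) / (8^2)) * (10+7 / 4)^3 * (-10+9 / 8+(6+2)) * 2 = -7360395403174121 / 5120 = -1437577227182.45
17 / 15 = 1.13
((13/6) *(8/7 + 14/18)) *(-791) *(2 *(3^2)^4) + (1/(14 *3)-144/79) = -143314403195/3318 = -43193008.80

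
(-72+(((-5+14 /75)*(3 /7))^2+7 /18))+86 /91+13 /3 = -444861761 /7166250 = -62.08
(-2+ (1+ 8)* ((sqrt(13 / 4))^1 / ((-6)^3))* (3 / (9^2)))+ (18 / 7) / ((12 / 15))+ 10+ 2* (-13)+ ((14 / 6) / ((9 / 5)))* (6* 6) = 1339 / 42-sqrt(13) / 1296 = 31.88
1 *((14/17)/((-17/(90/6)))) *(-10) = 2100/289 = 7.27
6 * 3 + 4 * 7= 46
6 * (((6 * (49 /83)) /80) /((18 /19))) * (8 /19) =49 /415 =0.12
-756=-756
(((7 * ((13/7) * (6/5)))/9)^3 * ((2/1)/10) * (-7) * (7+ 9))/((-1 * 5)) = 1968512/84375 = 23.33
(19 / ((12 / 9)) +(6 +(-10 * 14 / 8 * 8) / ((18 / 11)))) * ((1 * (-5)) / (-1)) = -11755 / 36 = -326.53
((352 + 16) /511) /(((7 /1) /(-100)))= -10.29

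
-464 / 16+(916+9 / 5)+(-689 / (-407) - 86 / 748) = 5600477 / 6290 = 890.38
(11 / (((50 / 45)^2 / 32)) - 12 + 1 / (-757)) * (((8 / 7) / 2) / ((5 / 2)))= 62.43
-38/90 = -19/45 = -0.42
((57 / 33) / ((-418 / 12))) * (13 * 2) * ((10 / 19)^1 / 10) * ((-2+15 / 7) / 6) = -26 / 16093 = -0.00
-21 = -21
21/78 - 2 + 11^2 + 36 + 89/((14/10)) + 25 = 44379/182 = 243.84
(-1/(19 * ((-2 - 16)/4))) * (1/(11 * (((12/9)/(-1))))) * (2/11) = -1/6897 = -0.00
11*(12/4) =33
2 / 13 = 0.15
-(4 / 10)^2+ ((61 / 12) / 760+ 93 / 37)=2.36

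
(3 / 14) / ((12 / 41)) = 41 / 56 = 0.73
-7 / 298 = -0.02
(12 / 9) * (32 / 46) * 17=1088 / 69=15.77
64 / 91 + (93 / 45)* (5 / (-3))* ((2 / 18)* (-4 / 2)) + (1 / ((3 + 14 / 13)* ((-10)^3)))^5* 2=2263692203608999997263199297 / 1541259489451500000000000000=1.47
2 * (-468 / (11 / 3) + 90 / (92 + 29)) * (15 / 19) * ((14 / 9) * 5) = -3582600 / 2299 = -1558.33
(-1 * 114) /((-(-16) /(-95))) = 5415 /8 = 676.88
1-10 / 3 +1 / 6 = -13 / 6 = -2.17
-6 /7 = -0.86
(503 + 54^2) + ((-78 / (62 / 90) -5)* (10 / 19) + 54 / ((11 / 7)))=21971193 / 6479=3391.14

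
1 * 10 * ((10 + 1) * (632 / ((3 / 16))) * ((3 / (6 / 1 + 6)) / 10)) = 27808 / 3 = 9269.33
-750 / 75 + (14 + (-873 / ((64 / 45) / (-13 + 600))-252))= -23076167 / 64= -360565.11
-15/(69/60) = -300/23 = -13.04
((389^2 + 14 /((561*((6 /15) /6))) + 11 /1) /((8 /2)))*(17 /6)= 14149577 /132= 107193.77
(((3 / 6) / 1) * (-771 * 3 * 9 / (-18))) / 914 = 2313 / 3656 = 0.63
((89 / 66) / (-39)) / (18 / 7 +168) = -0.00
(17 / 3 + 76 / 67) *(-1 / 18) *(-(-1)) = -0.38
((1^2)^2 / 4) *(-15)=-3.75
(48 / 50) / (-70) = -12 / 875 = -0.01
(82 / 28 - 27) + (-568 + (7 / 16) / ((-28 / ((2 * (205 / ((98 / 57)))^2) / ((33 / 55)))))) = -409525503 / 307328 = -1332.54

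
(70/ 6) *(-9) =-105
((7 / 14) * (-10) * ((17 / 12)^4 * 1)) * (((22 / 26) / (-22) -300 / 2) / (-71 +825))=4.01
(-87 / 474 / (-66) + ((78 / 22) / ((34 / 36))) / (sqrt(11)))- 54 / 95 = -560357 / 990660 + 702 * sqrt(11) / 2057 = 0.57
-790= -790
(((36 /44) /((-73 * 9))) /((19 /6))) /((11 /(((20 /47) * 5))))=-600 /7887869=-0.00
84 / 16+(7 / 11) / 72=4165 / 792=5.26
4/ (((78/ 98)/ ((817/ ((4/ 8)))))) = 320264/ 39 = 8211.90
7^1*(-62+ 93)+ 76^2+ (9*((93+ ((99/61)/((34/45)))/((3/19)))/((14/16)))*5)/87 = 1274858243/210511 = 6056.02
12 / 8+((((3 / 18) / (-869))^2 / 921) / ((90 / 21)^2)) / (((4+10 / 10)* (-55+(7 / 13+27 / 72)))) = 59416627951054369 / 39611085300703125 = 1.50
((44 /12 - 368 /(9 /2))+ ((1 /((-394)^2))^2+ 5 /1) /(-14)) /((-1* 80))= 238259058586361 /242910014215680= 0.98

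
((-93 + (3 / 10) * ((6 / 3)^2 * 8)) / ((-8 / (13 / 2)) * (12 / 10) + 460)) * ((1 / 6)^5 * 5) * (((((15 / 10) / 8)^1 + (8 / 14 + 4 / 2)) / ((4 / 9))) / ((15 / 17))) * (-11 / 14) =34804627 / 53836038144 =0.00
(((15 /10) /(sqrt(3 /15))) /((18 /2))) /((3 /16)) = 1.99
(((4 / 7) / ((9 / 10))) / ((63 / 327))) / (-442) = -2180 / 292383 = -0.01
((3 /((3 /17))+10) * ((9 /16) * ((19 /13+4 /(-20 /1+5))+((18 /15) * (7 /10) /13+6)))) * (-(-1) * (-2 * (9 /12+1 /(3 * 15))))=-4427289 /26000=-170.28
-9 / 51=-3 / 17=-0.18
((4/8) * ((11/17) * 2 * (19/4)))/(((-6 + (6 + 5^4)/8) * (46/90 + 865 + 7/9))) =0.00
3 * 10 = 30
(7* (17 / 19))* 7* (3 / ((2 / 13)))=32487 / 38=854.92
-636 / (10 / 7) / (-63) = 106 / 15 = 7.07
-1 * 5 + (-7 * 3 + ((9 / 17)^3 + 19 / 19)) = -24.85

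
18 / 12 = 3 / 2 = 1.50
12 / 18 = 2 / 3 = 0.67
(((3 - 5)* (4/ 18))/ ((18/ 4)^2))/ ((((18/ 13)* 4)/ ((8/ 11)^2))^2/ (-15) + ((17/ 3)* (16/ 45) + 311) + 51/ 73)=-63165440/ 881822512053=-0.00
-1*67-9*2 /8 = -277 /4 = -69.25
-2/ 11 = -0.18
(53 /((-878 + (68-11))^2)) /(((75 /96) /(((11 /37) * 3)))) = 0.00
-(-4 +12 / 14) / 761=0.00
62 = 62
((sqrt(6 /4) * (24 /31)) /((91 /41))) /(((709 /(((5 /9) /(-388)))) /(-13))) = 0.00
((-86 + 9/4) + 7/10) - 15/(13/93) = -49493/260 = -190.36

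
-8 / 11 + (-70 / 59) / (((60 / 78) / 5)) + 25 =10748 / 649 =16.56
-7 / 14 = -1 / 2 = -0.50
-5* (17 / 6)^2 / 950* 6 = -289 / 1140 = -0.25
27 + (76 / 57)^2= 28.78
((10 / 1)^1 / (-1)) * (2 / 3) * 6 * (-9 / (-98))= -180 / 49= -3.67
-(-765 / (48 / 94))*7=83895 / 8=10486.88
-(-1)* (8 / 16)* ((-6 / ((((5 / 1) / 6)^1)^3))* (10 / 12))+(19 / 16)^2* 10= 31301 / 3200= 9.78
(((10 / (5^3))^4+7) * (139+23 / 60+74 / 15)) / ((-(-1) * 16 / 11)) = 260448008359 / 375000000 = 694.53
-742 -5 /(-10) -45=-1573 /2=-786.50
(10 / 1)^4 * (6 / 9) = 20000 / 3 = 6666.67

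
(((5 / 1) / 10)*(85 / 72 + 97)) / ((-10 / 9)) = -7069 / 160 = -44.18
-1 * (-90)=90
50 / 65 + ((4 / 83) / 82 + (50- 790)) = -32702804 / 44239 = -739.23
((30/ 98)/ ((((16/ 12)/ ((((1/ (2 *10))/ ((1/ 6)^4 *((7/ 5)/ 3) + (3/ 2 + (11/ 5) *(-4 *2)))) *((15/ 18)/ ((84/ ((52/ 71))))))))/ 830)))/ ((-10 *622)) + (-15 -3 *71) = -2161822925820867/ 9481679527964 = -228.00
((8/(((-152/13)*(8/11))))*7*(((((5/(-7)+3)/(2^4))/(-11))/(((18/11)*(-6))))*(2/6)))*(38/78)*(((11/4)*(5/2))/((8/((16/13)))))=-605/404352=-0.00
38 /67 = 0.57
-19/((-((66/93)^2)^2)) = 17546899/234256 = 74.90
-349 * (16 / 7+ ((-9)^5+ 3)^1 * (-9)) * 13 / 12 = -200919640.69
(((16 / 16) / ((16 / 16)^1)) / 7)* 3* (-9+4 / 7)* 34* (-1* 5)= 30090 / 49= 614.08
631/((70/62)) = 558.89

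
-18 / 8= -9 / 4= -2.25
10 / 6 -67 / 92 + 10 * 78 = 215539 / 276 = 780.94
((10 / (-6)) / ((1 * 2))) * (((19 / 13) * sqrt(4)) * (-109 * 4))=41420 / 39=1062.05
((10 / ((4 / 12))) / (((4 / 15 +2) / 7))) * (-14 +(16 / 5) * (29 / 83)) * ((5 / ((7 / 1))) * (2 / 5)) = -481140 / 1411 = -340.99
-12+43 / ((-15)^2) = -2657 / 225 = -11.81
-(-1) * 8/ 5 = 8/ 5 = 1.60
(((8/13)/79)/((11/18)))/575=144/6495775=0.00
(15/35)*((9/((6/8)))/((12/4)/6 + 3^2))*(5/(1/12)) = 4320/133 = 32.48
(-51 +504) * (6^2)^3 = 21135168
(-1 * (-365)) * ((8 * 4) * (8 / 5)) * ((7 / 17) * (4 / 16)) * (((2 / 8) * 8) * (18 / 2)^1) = 588672 / 17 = 34627.76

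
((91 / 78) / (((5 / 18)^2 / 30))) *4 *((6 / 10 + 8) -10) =-63504 / 25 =-2540.16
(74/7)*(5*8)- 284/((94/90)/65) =-5675780/329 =-17251.61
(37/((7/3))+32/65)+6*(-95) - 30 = -265561/455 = -583.65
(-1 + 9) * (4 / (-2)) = -16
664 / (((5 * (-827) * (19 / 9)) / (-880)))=1051776 / 15713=66.94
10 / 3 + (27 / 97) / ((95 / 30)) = 18916 / 5529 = 3.42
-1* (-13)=13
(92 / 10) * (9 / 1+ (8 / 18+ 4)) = 5566 / 45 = 123.69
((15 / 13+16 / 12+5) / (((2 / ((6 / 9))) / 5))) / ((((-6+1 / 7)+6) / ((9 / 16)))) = 2555 / 52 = 49.13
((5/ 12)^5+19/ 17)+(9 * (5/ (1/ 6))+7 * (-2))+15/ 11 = 12028127927/ 46531584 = 258.49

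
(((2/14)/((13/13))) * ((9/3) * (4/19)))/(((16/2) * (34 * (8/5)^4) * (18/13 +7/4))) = 0.00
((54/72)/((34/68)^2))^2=9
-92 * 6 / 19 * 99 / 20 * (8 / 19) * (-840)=18361728 / 361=50863.51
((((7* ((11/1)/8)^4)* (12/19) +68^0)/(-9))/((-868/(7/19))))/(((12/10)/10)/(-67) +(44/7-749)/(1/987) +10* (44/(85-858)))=-423283958675/391565956896954925056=-0.00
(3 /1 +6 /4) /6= 3 /4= 0.75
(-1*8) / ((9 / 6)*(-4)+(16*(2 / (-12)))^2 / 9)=324 / 211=1.54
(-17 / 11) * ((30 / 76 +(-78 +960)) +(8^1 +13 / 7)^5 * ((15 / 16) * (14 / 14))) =-7654375436217 / 56202608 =-136192.53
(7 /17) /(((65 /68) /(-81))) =-2268 /65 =-34.89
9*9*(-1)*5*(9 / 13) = -3645 / 13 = -280.38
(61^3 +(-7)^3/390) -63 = 88497677/390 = 226917.12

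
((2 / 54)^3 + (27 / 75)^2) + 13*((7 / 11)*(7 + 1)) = 8973309428 / 135320625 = 66.31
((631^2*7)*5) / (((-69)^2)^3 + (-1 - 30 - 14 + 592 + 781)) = 13935635 / 107918164409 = 0.00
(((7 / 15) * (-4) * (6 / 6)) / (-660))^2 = 49 / 6125625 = 0.00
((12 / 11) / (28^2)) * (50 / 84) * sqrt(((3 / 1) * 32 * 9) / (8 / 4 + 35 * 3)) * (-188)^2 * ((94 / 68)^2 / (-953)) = -731952150 * sqrt(642) / 111188872487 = -0.17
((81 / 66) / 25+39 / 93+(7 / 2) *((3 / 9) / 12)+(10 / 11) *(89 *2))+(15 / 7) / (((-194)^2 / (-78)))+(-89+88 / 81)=27093675682669 / 363840384600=74.47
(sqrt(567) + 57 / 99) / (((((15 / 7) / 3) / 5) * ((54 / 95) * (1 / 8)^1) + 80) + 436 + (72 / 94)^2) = 111642860 / 100171237419 + 17627820 * sqrt(7) / 1011830681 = 0.05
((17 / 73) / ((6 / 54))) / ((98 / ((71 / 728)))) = 10863 / 5208112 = 0.00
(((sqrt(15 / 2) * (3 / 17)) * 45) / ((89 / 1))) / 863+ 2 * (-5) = -10+ 135 * sqrt(30) / 2611438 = -10.00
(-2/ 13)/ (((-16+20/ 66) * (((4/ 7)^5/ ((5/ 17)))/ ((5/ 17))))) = 1980825/ 142345216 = 0.01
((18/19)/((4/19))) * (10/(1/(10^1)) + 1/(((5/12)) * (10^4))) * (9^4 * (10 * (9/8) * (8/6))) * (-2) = -221434281441/2500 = -88573712.58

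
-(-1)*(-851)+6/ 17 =-14461/ 17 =-850.65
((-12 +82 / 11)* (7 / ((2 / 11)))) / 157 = -175 / 157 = -1.11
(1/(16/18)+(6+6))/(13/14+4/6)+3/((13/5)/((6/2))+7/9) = 99675/9916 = 10.05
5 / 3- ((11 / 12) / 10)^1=63 / 40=1.58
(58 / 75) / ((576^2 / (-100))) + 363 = 363.00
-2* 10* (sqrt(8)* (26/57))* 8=-8320* sqrt(2)/57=-206.43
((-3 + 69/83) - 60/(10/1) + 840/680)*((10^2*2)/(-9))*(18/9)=434800/1411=308.15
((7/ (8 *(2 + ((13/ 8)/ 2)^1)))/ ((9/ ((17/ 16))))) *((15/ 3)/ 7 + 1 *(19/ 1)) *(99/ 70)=4301/ 4200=1.02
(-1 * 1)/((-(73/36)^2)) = 1296/5329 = 0.24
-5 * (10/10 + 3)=-20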